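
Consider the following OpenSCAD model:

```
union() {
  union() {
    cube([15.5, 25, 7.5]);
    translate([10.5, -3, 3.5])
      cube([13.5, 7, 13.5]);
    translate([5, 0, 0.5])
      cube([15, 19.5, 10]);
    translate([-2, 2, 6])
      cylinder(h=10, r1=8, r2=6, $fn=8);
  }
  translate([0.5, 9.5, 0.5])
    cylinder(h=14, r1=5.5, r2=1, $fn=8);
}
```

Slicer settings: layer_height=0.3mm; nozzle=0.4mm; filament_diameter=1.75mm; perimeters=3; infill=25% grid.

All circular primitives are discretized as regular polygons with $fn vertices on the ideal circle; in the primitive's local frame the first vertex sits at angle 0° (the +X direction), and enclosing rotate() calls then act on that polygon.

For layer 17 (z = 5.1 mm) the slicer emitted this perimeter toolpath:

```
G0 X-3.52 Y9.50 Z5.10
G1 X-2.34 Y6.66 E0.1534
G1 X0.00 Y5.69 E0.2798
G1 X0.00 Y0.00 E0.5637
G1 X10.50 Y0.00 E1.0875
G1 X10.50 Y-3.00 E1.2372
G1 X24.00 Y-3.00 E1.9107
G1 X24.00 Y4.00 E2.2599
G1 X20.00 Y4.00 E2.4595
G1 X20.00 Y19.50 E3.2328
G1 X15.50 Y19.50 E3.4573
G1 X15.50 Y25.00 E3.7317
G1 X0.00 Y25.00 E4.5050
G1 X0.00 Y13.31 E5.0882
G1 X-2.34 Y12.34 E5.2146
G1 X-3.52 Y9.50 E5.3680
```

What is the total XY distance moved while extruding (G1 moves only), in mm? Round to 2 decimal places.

107.60 mm

Sum the Euclidean lengths of each G1 segment: total = 107.60 mm.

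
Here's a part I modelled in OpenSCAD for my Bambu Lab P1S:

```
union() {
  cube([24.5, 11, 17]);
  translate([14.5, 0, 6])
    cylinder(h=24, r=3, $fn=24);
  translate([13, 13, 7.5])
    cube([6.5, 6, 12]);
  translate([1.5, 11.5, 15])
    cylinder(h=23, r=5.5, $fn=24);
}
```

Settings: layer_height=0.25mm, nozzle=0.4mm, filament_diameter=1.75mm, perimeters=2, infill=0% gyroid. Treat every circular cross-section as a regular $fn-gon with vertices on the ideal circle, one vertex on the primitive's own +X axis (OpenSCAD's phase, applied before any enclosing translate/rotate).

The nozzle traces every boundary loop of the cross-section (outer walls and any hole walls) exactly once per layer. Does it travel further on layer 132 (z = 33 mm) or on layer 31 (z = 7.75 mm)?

Layer 132 (z = 33): the cube is absent (z outside [0, 17]); the cylinder at (14.5, 0) is absent (z outside [6, 30]); the cube at (13, 13) is absent (z outside [7.5, 19.5]); the cylinder at (1.5, 11.5): section is a regular 24-gon, circumradius r=5.5 (perimeter = 2·24·5.500·sin(180°/24) = 34.46 mm); Merging all regions: only the r=5.5 cylinder at (1.5, 11.5) is present, so the union is just that shape — boundary = 34.46 mm. So its perimeter = 34.46 mm. Layer 31 (z = 7.75): the cube is present — its section is the full 24.5×11 rectangle (perimeter 71.00 mm); the cylinder at (14.5, 0): section is a regular 24-gon, circumradius r=3 (perimeter = 2·24·3.000·sin(180°/24) = 18.80 mm); the cube at (13, 13) (footprint 6.5×6) is included at this height (perimeter 25.00 mm); the cylinder at (1.5, 11.5) is not intersected at this z (z outside [15, 38]); Taking the union: the regions partially overlap (shared area 13.98 mm²), so the edge portions inside another operand are dropped and the merged outline is re-measured after clipping — boundary = 99.40 mm. So its perimeter = 99.40 mm. Layer 31 is larger (99.40 vs 34.46 mm).

layer 31 (z = 7.75 mm)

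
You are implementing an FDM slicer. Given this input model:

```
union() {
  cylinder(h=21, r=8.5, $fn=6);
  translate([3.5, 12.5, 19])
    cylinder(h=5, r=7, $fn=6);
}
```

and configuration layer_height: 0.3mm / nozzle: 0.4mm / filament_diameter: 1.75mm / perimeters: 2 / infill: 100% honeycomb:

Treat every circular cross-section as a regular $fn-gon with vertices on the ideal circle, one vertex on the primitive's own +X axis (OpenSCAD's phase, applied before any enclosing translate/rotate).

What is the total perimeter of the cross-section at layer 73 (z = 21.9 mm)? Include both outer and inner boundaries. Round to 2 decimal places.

At z = 21.9 mm: the cylinder is not intersected at this z (z outside [0, 21]); the r=7 cylinder at (3.5, 12.5) contributes a regular 6-gon of circumradius 7 (perimeter = 2·6·7.000·sin(180°/6) = 42.00 mm); Combining (union): only the r=7 cylinder at (3.5, 12.5) is present, so the union is just that shape — boundary = 42.00 mm. Overall, the cross-section is a single solid region. Total boundary length (outer) = 42.00 mm.

42.00 mm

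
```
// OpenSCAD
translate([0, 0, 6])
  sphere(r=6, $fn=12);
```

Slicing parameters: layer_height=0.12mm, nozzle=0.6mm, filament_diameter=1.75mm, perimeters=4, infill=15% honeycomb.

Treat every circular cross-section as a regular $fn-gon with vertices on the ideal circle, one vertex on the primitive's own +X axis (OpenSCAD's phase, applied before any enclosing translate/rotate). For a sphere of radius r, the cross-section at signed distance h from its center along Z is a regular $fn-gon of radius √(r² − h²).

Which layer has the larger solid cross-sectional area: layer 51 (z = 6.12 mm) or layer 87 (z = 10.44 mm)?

Layer 51 (z = 6.12): the sphere: section is a regular 12-gon, circumradius = √(r²−h²) = √(6²−0.12²) = 5.999 (area = (12/2)·5.999²·sin(360°/12) = 107.96 mm²). So its area = 107.96 mm². Layer 87 (z = 10.44): the r=6 sphere slices to a regular 12-gon of circumradius 4.036 (√(r²−h²) with h=4.44 from center) (area = (12/2)·4.036²·sin(360°/12) = 48.86 mm²). So its area = 48.86 mm². Layer 51 is larger (107.96 vs 48.86 mm²).

layer 51 (z = 6.12 mm)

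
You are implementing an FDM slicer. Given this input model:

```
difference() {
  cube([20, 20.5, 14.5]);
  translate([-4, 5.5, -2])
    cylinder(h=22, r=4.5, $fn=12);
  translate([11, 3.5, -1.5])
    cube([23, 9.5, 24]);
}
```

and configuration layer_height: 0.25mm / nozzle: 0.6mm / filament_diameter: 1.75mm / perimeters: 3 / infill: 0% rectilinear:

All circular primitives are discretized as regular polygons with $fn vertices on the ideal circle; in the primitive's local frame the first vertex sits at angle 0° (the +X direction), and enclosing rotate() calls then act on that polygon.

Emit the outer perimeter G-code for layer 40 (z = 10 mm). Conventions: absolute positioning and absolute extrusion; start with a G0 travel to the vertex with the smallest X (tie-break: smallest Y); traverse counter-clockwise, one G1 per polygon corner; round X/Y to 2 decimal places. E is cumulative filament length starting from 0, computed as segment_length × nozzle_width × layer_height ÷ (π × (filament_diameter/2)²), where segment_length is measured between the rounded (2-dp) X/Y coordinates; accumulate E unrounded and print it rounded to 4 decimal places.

At z = 10 mm: the 20×20.5 cube contributes its full rectangle; the r=4.5 cylinder at (-4, 5.5) gives a regular 12-gon of circumradius 4.5 (constant along its height); the cube at (11, 3.5) (footprint 23×9.5) is included at this height; Taking the first minus the rest: starting from the 20×20.5 cube, the r=4.5 cylinder at (-4, 5.5) partially overlaps it — only the 0.93 mm² overlap (of its 60.75 mm²) is removed, clipping the outline; the 23×9.5 cube at (11, 3.5) partially overlaps it — only the 85.50 mm² overlap (of its 218.50 mm²) is removed, clipping the outline — 1 connected region. The outline is a single polygon with 11 vertices. Extrusion per mm of travel: 0.6 × 0.25 / (π × 0.875²) = 0.062363. Accumulating E over each segment gives final E = 6.1821.

G0 X0.00 Y0.00 Z10.00
G1 X20.00 Y0.00 E1.2473
G1 X20.00 Y3.50 E1.4655
G1 X11.00 Y3.50 E2.0268
G1 X11.00 Y13.00 E2.6192
G1 X20.00 Y13.00 E3.1805
G1 X20.00 Y20.50 E3.6482
G1 X0.00 Y20.50 E4.8955
G1 X0.00 Y7.37 E5.7143
G1 X0.50 Y5.50 E5.8350
G1 X0.00 Y3.63 E5.9557
G1 X0.00 Y0.00 E6.1821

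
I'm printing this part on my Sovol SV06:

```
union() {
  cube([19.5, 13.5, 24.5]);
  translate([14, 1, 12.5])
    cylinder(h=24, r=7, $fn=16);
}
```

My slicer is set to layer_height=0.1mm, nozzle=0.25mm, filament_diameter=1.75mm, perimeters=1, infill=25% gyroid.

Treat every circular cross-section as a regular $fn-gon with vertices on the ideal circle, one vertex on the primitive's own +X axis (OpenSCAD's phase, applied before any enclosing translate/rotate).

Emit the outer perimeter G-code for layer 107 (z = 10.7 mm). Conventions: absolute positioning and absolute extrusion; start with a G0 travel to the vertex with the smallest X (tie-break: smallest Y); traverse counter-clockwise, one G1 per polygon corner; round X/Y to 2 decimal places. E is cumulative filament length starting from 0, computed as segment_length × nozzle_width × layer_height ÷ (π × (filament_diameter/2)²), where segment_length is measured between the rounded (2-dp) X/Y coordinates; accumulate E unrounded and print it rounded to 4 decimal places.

G0 X0.00 Y0.00 Z10.70
G1 X19.50 Y0.00 E0.2027
G1 X19.50 Y13.50 E0.3430
G1 X0.00 Y13.50 E0.5457
G1 X0.00 Y0.00 E0.6860

At z = 10.7 mm: the 19.5×13.5 cube contributes its full rectangle; the cylinder at (14, 1) is absent (z outside [12.5, 36.5]); Merging all regions: only the 19.5×13.5 cube is present, so the union is just that shape — 1 connected region. The outline is a single polygon with 4 vertices. Extrusion per mm of travel: 0.25 × 0.1 / (π × 0.875²) = 0.010394. Accumulating E over each segment gives final E = 0.6860.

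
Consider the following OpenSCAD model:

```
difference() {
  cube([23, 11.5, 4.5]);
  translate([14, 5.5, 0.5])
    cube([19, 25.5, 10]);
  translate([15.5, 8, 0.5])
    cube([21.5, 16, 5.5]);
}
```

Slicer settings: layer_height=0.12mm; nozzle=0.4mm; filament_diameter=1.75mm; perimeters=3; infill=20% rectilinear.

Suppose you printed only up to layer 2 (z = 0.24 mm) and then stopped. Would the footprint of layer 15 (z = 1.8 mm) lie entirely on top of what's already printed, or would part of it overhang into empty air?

Compare the two slices. At z = 0.24: the 23×11.5 cube contributes its full rectangle (area 264.50 mm²); the cube at (14, 5.5) is not intersected at this z (z outside [0.5, 10.5]); the cube at (15.5, 8) is not intersected at this z (z outside [0.5, 6]); Taking the first minus the rest: none of the subtracted shapes is present at this height, so the 23×11.5 cube is unchanged — area = 264.50 mm². At z = 1.8: the cube (footprint 23×11.5) is included at this height (area 264.50 mm²); the cube at (14, 5.5) (footprint 19×25.5) is included at this height (area 484.50 mm²); the cube at (15.5, 8) is present — its section is the full 21.5×16 rectangle (area 344.00 mm²); Taking the first minus the rest: starting from the 23×11.5 cube (264.50 mm²), the 19×25.5 cube at (14, 5.5) partially overlaps it — only the 54.00 mm² overlap (of its 484.50 mm²) is removed, clipping the outline; the 21.5×16 cube at (15.5, 8) misses the remaining region (no effect) — area = 210.50 mm². Checking containment: the cross-section at z = 1.8 is a subset of the cross-section at z = 0.24.

entirely on top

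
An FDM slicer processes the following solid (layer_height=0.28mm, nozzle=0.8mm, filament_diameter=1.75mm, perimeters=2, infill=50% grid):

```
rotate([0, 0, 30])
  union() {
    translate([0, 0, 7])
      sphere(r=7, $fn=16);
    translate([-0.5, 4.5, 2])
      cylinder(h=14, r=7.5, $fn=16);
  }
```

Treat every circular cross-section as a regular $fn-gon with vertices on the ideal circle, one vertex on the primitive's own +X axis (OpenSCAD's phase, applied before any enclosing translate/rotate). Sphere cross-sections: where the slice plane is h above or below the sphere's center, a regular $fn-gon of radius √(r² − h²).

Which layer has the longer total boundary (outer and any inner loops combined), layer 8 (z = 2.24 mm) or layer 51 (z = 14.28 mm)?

layer 8 (z = 2.24 mm)

Layer 8 (z = 2.24): the r=7 sphere contributes a regular 16-gon of circumradius √(7²−4.76²) = 5.132 (perimeter = 2·16·5.132·sin(180°/16) = 32.04 mm); the cylinder at (-0.5, 4.5): section is a regular 16-gon, circumradius r=7.5 (perimeter = 2·16·7.500·sin(180°/16) = 46.82 mm); Taking the union: the regions partially overlap (shared area 63.07 mm²), so the edge portions inside another operand are dropped and the merged outline is re-measured after clipping — boundary = 49.93 mm; (rotated 30° about Z; rotation is an isometry so areas/perimeters/island counts are preserved). So its perimeter = 49.93 mm. Layer 51 (z = 14.28): the sphere is not intersected at this z (|z−center|=7.280 > r=7); the cylinder at (-0.5, 4.5): section is a regular 16-gon, circumradius r=7.5 (perimeter = 2·16·7.500·sin(180°/16) = 46.82 mm); Taking the union: only the r=7.5 cylinder at (-0.5, 4.5) is present, so the union is just that shape — boundary = 46.82 mm; (rotated 30° about Z; rotation is an isometry so areas/perimeters/island counts are preserved). So its perimeter = 46.82 mm. Layer 8 is larger (49.93 vs 46.82 mm).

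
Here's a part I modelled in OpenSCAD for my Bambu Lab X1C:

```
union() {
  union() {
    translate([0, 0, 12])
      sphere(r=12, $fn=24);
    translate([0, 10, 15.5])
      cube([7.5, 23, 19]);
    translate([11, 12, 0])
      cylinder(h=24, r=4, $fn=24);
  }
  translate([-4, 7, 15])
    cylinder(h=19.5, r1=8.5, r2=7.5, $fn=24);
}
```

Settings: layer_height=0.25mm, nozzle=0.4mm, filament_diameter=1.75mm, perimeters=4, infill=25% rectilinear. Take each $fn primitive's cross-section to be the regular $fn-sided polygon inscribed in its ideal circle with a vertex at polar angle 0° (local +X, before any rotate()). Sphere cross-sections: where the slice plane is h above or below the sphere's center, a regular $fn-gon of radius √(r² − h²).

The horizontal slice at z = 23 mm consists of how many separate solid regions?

1

At z = 23 mm: the r=12 sphere contributes a regular 24-gon of circumradius √(12²−11²) = 4.796; the cube at (0, 10) (footprint 7.5×23) is included at this height; the cylinder at (11, 12): section is a regular 24-gon, circumradius r=4; Combining (union): the regions partially overlap (shared area 1.21 mm²), so overlapping operands fuse into one piece — 2 connected regions; the cone at (-4, 7) (r1=8.5→r2=7.5) has section circumradius 8.090 here — a regular 24-gon; Taking the union: the regions partially overlap (shared area 39.48 mm²), so overlapping operands fuse into one piece — 1 connected region. The result has 1 disconnected region.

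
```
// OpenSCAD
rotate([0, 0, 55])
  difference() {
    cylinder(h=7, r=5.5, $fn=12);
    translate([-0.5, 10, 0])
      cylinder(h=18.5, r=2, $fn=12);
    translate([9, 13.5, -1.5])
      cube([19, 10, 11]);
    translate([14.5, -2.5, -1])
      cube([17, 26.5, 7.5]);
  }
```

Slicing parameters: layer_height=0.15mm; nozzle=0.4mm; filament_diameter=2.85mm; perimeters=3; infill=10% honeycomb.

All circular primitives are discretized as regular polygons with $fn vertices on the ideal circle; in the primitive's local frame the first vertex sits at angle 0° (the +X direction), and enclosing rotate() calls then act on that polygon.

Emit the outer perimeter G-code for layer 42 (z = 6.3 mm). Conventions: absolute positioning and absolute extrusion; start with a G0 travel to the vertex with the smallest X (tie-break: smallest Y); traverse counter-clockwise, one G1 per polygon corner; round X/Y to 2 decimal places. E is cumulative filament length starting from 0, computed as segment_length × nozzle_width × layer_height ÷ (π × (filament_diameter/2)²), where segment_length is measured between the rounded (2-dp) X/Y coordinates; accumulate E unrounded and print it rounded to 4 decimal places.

At z = 6.3 mm: the r=5.5 cylinder contributes a regular 12-gon of circumradius 5.5; the cylinder at (-0.5, 10): section is a regular 12-gon, circumradius r=2; the 19×10 cube at (9, 13.5) contributes its full rectangle; the cube at (14.5, -2.5) is present — its section is the full 17×26.5 rectangle; Taking the first minus the rest: starting from the r=5.5 cylinder, the r=2 cylinder at (-0.5, 10) misses the remaining region (no effect); the 19×10 cube at (9, 13.5) misses the remaining region (no effect); the 17×26.5 cube at (14.5, -2.5) misses the remaining region (no effect) — 1 connected region; (rotated 55° about Z; rotation is an isometry so areas/perimeters/island counts are preserved). The outline is a single polygon with 12 vertices. Extrusion per mm of travel: 0.4 × 0.15 / (π × 1.425²) = 0.009405. Accumulating E over each segment gives final E = 0.3212.

G0 X-5.48 Y0.48 Z6.30
G1 X-4.98 Y-2.32 E0.0268
G1 X-3.15 Y-4.51 E0.0536
G1 X-0.48 Y-5.48 E0.0803
G1 X2.32 Y-4.98 E0.1071
G1 X4.51 Y-3.15 E0.1339
G1 X5.48 Y-0.48 E0.1606
G1 X4.98 Y2.32 E0.1874
G1 X3.15 Y4.51 E0.2142
G1 X0.48 Y5.48 E0.2409
G1 X-2.32 Y4.98 E0.2677
G1 X-4.51 Y3.15 E0.2945
G1 X-5.48 Y0.48 E0.3212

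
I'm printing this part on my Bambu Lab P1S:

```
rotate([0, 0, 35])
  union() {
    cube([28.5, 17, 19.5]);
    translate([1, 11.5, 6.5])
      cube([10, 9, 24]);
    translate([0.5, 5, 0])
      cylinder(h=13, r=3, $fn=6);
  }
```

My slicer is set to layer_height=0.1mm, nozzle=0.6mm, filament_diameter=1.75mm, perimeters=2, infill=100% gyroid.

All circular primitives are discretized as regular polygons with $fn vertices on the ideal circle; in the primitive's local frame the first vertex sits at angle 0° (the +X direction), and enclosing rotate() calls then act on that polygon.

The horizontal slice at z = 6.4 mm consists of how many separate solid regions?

1

At z = 6.4 mm: the 28.5×17 cube contributes its full rectangle; the cube at (1, 11.5) is absent (z outside [6.5, 30.5]); the r=3 cylinder at (0.5, 5) contributes a regular 6-gon of circumradius 3; Merging all regions: the regions partially overlap (shared area 14.29 mm²), so overlapping operands fuse into one piece — 1 connected region; (rotated 35° about Z; rotation is an isometry so areas/perimeters/island counts are preserved). The result has 1 disconnected region.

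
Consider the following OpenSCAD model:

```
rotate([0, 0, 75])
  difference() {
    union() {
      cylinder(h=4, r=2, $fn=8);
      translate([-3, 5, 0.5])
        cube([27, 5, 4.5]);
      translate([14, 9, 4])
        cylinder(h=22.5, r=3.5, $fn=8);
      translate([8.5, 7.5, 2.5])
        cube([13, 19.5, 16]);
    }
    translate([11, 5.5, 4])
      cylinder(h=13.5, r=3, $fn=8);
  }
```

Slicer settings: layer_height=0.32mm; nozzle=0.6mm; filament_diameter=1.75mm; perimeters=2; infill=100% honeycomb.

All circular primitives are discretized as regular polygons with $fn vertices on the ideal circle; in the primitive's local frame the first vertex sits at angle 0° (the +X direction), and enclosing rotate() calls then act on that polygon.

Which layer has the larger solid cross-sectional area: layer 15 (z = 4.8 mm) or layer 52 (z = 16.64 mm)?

layer 15 (z = 4.8 mm)

Layer 15 (z = 4.8): the cylinder does not reach this height (z outside [0, 4]); the cube at (-3, 5) (footprint 27×5) is included at this height (area 135.00 mm²); the cylinder at (14, 9): section is a regular 8-gon, circumradius r=3.5 (area = (8/2)·3.500²·sin(360°/8) = 34.65 mm²); the cube at (8.5, 7.5) is present — its section is the full 13×19.5 rectangle (area 253.50 mm²); Merging all regions: the regions partially overlap — summed areas 423.15 mm² minus the doubly-counted overlap 67.15 mm² gives 356.00 mm² — area = 356.00 mm²; the cylinder at (11, 5.5): section is a regular 8-gon, circumradius r=3 (area = (8/2)·3.000²·sin(360°/8) = 25.46 mm²); Taking the first minus the rest: starting from that combined region (356.00 mm²), the r=3 cylinder at (11, 5.5) partially overlaps it — only the 15.62 mm² overlap (of its 25.46 mm²) is removed, clipping the outline — area = 340.38 mm²; (rotated 75° about Z; rotation is an isometry so areas/perimeters/island counts are preserved). So its area = 340.38 mm². Layer 52 (z = 16.64): the cylinder is not intersected at this z (z outside [0, 4]); the cube at (-3, 5) does not reach this height (z outside [0.5, 5]); the cylinder at (14, 9): section is a regular 8-gon, circumradius r=3.5 (area = (8/2)·3.500²·sin(360°/8) = 34.65 mm²); the cube at (8.5, 7.5) is present — its section is the full 13×19.5 rectangle (area 253.50 mm²); Merging all regions: the regions partially overlap — summed areas 288.15 mm² minus the doubly-counted overlap 26.89 mm² gives 261.26 mm² — area = 261.26 mm²; the r=3 cylinder at (11, 5.5) contributes a regular 8-gon of circumradius 3 (area = (8/2)·3.000²·sin(360°/8) = 25.46 mm²); After the difference (first − rest): starting from that combined region (261.26 mm²), the r=3 cylinder at (11, 5.5) partially overlaps it — only the 5.43 mm² overlap (of its 25.46 mm²) is removed, clipping the outline — area = 255.82 mm²; (rotated 75° about Z; rotation is an isometry so areas/perimeters/island counts are preserved). So its area = 255.82 mm². Layer 15 is larger (340.38 vs 255.82 mm²).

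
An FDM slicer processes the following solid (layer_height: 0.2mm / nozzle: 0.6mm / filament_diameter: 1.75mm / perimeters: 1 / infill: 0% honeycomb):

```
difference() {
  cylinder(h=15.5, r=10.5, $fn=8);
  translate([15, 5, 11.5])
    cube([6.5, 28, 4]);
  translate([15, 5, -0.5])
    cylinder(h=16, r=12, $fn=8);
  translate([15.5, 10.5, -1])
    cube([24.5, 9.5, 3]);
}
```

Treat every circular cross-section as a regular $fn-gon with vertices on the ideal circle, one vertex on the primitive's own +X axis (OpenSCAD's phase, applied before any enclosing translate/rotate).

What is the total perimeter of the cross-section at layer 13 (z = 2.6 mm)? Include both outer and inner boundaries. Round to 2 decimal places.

At z = 2.6 mm: the cylinder: section is a regular 8-gon, circumradius r=10.5 (perimeter = 2·8·10.500·sin(180°/8) = 64.29 mm); the cube at (15, 5) does not reach this height (z outside [11.5, 15.5]); the r=12 cylinder at (15, 5) gives a regular 8-gon of circumradius 12 (constant along its height) (perimeter = 2·8·12.000·sin(180°/8) = 73.48 mm); the cube at (15.5, 10.5) does not reach this height (z outside [-1, 2]); Taking the first minus the rest: starting from the r=10.5 cylinder, the r=12 cylinder at (15, 5) partially overlaps it — only the 54.97 mm² overlap (of its 407.29 mm²) is removed, clipping the outline — boundary = 63.82 mm. Overall, the cross-section is a single solid region. Total boundary length (outer) = 63.82 mm.

63.82 mm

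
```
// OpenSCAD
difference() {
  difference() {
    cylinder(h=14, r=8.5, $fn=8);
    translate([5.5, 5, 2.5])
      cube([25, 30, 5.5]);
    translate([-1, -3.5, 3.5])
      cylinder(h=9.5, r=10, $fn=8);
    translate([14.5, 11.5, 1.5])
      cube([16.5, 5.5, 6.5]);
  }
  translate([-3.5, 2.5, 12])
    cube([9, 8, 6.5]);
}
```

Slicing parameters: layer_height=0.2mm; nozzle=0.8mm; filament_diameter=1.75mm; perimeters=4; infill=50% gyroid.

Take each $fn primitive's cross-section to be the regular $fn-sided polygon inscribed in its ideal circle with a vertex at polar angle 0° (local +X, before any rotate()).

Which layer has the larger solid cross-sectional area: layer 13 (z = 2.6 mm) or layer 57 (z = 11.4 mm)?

Layer 13 (z = 2.6): the cylinder: section is a regular 8-gon, circumradius r=8.5 (area = (8/2)·8.500²·sin(360°/8) = 204.35 mm²); the cube at (5.5, 5) is present — its section is the full 25×30 rectangle (area 750.00 mm²); the cylinder at (-1, -3.5) is absent (z outside [3.5, 13]); the cube at (14.5, 11.5) (footprint 16.5×5.5) is included at this height (area 90.75 mm²); Taking the first minus the rest: starting from the r=8.5 cylinder (204.35 mm²), the 25×30 cube at (5.5, 5) partially overlaps it — only the 0.78 mm² overlap (of its 750.00 mm²) is removed, clipping the outline; the 16.5×5.5 cube at (14.5, 11.5) misses the remaining region (no effect) — area = 203.57 mm²; the cube at (-3.5, 2.5) is not intersected at this z (z outside [12, 18.5]); Taking the first minus the rest: none of the subtracted shapes is present at this height, so that combined region is unchanged — area = 203.57 mm². So its area = 203.57 mm². Layer 57 (z = 11.4): the r=8.5 cylinder contributes a regular 8-gon of circumradius 8.5 (area = (8/2)·8.500²·sin(360°/8) = 204.35 mm²); the cube at (5.5, 5) is absent (z outside [2.5, 8]); the r=10 cylinder at (-1, -3.5) gives a regular 8-gon of circumradius 10 (constant along its height) (area = (8/2)·10.000²·sin(360°/8) = 282.84 mm²); the cube at (14.5, 11.5) is not intersected at this z (z outside [1.5, 8]); After the difference (first − rest): starting from the r=8.5 cylinder (204.35 mm²), the r=10 cylinder at (-1, -3.5) partially overlaps it — only the 174.10 mm² overlap (of its 282.84 mm²) is removed, clipping the outline — area = 30.25 mm²; the cube at (-3.5, 2.5) is not intersected at this z (z outside [12, 18.5]); After the difference (first − rest): none of the subtracted shapes is present at this height, so that combined region is unchanged — area = 30.25 mm². So its area = 30.25 mm². Layer 13 is larger (203.57 vs 30.25 mm²).

layer 13 (z = 2.6 mm)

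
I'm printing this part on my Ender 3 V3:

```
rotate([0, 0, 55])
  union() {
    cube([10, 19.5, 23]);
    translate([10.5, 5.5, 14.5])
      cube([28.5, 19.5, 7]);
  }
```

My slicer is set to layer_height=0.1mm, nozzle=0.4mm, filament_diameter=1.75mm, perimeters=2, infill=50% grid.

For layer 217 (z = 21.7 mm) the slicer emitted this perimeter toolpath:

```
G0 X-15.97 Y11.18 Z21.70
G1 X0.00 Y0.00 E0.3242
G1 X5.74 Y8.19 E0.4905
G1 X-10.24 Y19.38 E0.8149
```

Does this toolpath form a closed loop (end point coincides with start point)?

Start point (G0): (-15.97, 11.18). End point (last G1): the path does not return to the start — open.

no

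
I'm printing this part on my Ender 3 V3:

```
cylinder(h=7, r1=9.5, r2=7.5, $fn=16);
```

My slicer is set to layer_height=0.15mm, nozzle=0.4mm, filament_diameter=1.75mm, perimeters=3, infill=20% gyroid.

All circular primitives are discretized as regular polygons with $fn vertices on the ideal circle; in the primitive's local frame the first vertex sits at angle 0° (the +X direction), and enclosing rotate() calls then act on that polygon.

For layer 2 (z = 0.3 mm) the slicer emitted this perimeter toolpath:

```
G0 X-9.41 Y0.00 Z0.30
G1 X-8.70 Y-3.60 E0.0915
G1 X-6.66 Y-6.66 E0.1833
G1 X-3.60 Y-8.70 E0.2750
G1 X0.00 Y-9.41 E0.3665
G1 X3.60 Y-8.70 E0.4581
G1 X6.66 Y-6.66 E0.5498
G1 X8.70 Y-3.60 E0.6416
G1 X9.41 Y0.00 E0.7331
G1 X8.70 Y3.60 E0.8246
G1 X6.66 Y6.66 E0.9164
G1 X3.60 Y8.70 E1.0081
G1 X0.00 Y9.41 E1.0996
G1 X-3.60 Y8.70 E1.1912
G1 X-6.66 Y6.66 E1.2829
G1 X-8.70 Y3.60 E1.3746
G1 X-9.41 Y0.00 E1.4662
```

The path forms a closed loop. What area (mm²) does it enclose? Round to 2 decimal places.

Apply the shoelace formula to the sequence of (X, Y) vertices; enclosed area = 271.37 mm².

271.37 mm²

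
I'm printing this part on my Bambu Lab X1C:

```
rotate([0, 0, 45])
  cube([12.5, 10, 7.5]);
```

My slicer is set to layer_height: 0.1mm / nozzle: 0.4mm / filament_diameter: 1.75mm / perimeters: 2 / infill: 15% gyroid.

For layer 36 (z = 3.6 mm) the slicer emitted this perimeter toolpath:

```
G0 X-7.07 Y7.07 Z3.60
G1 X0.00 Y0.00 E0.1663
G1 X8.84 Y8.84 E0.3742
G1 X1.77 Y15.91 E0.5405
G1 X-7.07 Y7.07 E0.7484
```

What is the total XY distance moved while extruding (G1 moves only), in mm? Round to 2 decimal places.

45.00 mm

Sum the Euclidean lengths of each G1 segment: total = 45.00 mm.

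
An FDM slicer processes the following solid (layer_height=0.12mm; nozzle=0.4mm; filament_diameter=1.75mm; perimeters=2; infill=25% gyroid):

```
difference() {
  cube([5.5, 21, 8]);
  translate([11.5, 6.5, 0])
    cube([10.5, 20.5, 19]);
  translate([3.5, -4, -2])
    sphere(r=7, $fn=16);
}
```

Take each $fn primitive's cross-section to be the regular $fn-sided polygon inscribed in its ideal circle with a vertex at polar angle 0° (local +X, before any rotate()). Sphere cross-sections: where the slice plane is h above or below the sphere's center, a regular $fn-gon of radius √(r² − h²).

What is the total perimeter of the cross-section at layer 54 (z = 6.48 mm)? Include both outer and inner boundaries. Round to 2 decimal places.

At z = 6.48 mm: the cube (footprint 5.5×21) is included at this height (perimeter 53.00 mm); the cube at (11.5, 6.5) is present — its section is the full 10.5×20.5 rectangle (perimeter 62.00 mm); the sphere at (3.5, -4) is absent (|z−center|=8.480 > r=7); After the difference (first − rest): starting from the 5.5×21 cube, the 10.5×20.5 cube at (11.5, 6.5) misses the remaining region (no effect) — boundary = 53.00 mm. Overall, the cross-section is a single solid region. Total boundary length (outer) = 53.00 mm.

53.00 mm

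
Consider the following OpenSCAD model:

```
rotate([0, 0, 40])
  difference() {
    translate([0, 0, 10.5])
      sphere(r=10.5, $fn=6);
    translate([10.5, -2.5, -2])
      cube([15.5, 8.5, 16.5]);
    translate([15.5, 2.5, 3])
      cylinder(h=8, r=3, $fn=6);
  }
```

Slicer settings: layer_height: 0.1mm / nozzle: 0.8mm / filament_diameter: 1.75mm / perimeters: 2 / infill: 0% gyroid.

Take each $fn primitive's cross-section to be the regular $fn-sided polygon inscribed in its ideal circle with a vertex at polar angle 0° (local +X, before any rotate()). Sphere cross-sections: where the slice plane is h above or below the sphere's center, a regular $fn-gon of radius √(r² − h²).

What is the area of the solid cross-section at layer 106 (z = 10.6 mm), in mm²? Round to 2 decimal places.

286.41 mm²

At z = 10.6 mm: the r=10.5 sphere slices to a regular 6-gon of circumradius 10.500 (√(r²−h²) with h=0.1 from center) (area = (6/2)·10.500²·sin(360°/6) = 286.41 mm²); the cube at (10.5, -2.5) (footprint 15.5×8.5) is included at this height (area 131.75 mm²); the r=3 cylinder at (15.5, 2.5) contributes a regular 6-gon of circumradius 3 (area = (6/2)·3.000²·sin(360°/6) = 23.38 mm²); Subtracting the remaining from the first: starting from the r=10.5 sphere (286.41 mm²), the 15.5×8.5 cube at (10.5, -2.5) misses the remaining region (no effect); the r=3 cylinder at (15.5, 2.5) misses the remaining region (no effect) — area = 286.41 mm²; (whole slice rotated 40° about Z — lengths, areas and connectivity unchanged). Overall, the cross-section is a single solid region. Net area = 286.41 mm².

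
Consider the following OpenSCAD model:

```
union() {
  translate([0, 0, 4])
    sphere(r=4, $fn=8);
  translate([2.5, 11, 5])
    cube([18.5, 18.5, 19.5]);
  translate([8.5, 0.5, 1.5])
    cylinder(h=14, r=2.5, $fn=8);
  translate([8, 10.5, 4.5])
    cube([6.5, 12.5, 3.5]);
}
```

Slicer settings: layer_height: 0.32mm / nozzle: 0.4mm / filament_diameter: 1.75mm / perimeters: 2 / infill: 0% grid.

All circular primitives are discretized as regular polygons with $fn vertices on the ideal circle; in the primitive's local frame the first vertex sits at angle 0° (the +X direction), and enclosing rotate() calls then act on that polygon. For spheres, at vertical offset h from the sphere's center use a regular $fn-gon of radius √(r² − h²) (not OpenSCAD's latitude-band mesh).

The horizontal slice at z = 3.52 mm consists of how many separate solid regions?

2

At z = 3.52 mm: the sphere: section is a regular 8-gon, circumradius = √(r²−h²) = √(4²−0.48²) = 3.971; the cube at (2.5, 11) does not reach this height (z outside [5, 24.5]); the cylinder at (8.5, 0.5): section is a regular 8-gon, circumradius r=2.5; the cube at (8, 10.5) is not intersected at this z (z outside [4.5, 8]); Taking the union: the 2 present regions are separate (no shared area or edge), so areas and boundary lengths simply add and each stays a separate island — 2 connected regions. The result has 2 disconnected regions.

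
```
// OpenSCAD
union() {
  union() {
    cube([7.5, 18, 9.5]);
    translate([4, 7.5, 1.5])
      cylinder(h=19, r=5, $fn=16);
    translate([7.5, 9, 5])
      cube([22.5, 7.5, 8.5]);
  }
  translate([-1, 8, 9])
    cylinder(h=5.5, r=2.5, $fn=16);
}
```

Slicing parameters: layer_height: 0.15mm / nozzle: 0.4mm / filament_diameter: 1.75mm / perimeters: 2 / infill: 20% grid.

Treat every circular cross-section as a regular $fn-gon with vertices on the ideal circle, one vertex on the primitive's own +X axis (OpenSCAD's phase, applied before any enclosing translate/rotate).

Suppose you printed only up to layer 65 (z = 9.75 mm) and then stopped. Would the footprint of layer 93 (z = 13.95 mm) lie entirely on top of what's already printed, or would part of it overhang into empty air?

entirely on top

Compare the two slices. At z = 9.75: the cube is not intersected at this z (z outside [0, 9.5]); the r=5 cylinder at (4, 7.5) gives a regular 16-gon of circumradius 5 (constant along its height) (area = (16/2)·5.000²·sin(360°/16) = 76.54 mm²); the cube at (7.5, 9) is present — its section is the full 22.5×7.5 rectangle (area 168.75 mm²); Combining (union): the regions partially overlap — summed areas 245.29 mm² minus the doubly-counted overlap 1.42 mm² gives 243.87 mm² — area = 243.87 mm²; the cylinder at (-1, 8): section is a regular 16-gon, circumradius r=2.5 (area = (16/2)·2.500²·sin(360°/16) = 19.13 mm²); Combining (union): the regions partially overlap — summed areas 263.00 mm² minus the doubly-counted overlap 8.12 mm² gives 254.88 mm² — area = 254.88 mm². At z = 13.95: the cube does not reach this height (z outside [0, 9.5]); the r=5 cylinder at (4, 7.5) gives a regular 16-gon of circumradius 5 (constant along its height) (area = (16/2)·5.000²·sin(360°/16) = 76.54 mm²); the cube at (7.5, 9) is not intersected at this z (z outside [5, 13.5]); Merging all regions: only the r=5 cylinder at (4, 7.5) is present, so the union is just that shape — area = 76.54 mm²; the r=2.5 cylinder at (-1, 8) contributes a regular 16-gon of circumradius 2.5 (area = (16/2)·2.500²·sin(360°/16) = 19.13 mm²); Combining (union): the regions partially overlap — summed areas 95.67 mm² minus the doubly-counted overlap 8.12 mm² gives 87.55 mm² — area = 87.55 mm². Checking containment: the cross-section at z = 13.95 is a subset of the cross-section at z = 9.75.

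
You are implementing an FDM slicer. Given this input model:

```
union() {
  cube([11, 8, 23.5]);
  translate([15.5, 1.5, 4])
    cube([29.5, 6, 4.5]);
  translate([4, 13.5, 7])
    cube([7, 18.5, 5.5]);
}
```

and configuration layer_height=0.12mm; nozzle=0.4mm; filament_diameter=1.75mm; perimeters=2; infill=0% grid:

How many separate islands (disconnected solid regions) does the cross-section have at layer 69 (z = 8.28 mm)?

At z = 8.28 mm: the cube (footprint 11×8) is included at this height; the 29.5×6 cube at (15.5, 1.5) contributes its full rectangle; the 7×18.5 cube at (4, 13.5) contributes its full rectangle; Combining (union): the 3 present regions are separate (no shared area or edge), so areas and boundary lengths simply add and each stays a separate island — 3 connected regions. Overall, the cross-section has 3 separate islands. Island count = 3.

3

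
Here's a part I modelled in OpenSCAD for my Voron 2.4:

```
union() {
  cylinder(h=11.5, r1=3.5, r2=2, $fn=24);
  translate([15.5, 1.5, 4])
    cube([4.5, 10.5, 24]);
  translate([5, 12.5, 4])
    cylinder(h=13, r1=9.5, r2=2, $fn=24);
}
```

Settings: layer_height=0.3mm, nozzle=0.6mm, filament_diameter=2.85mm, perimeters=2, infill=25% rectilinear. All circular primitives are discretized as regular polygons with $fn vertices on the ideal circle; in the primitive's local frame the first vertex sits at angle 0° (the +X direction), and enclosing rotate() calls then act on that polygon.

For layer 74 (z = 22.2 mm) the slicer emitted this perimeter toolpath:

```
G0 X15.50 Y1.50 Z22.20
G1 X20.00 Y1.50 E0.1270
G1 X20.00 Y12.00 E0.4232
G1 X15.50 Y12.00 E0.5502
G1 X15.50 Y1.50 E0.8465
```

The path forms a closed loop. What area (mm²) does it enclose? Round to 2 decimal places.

47.25 mm²

Apply the shoelace formula to the sequence of (X, Y) vertices; enclosed area = 47.25 mm².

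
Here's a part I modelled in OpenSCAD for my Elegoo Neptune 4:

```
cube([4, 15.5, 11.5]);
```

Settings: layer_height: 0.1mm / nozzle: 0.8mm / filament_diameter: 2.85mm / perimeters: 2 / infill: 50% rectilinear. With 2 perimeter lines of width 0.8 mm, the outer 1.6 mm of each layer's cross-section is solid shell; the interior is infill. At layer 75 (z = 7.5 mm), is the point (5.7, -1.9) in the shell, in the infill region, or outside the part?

outside

At z = 7.5 mm: the cube is present — its section is the full 4×15.5 rectangle. Overall, the cross-section is a single solid region. The nearest boundary edge runs (0.00, 0.00)→(4.00, 0.00); distance from the point to it = 2.55 mm. The point is not inside any of the regions above, so it lies outside the cross-section (2.55 mm from the nearest boundary).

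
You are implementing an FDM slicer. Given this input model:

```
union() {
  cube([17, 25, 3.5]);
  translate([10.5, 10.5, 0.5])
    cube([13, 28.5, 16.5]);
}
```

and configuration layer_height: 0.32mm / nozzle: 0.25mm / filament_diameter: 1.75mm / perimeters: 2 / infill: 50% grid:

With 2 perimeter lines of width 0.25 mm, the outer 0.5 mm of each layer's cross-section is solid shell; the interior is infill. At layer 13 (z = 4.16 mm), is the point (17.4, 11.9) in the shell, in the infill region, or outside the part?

At z = 4.16 mm: the cube does not reach this height (z outside [0, 3.5]); the cube at (10.5, 10.5) is present — its section is the full 13×28.5 rectangle; Combining (union): only the 13×28.5 cube at (10.5, 10.5) is present, so the union is just that shape — 1 connected region. Overall, the cross-section is a single solid region. The nearest boundary edge runs (10.50, 10.50)→(23.50, 10.50); distance from the point to it = 1.40 mm. The point is inside the cross-section and 1.40 mm from the nearest boundary — more than the 0.5 mm shell width (2 × 0.25), so it's in the infill interior.

infill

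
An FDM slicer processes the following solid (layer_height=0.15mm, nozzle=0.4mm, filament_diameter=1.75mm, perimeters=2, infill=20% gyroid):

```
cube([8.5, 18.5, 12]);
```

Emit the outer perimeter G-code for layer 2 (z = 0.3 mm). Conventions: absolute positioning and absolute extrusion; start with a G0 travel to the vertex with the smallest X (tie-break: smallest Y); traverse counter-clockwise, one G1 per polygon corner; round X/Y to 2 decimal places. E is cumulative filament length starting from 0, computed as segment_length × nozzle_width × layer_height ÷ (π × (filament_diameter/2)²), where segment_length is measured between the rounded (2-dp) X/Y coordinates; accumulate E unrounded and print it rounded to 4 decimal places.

At z = 0.3 mm: the cube (footprint 8.5×18.5) is included at this height. The outline is a single polygon with 4 vertices. Extrusion per mm of travel: 0.4 × 0.15 / (π × 0.875²) = 0.024945. Accumulating E over each segment gives final E = 1.3470.

G0 X0.00 Y0.00 Z0.30
G1 X8.50 Y0.00 E0.2120
G1 X8.50 Y18.50 E0.6735
G1 X0.00 Y18.50 E0.8856
G1 X0.00 Y0.00 E1.3470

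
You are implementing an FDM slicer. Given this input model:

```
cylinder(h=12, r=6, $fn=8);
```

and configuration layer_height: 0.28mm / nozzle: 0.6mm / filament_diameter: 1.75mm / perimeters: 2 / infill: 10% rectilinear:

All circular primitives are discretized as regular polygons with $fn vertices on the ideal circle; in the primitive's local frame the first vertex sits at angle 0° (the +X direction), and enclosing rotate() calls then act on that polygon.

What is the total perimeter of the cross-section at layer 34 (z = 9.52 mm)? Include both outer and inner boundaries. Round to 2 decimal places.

36.74 mm

At z = 9.52 mm: the r=6 cylinder contributes a regular 8-gon of circumradius 6 (perimeter = 2·8·6.000·sin(180°/8) = 36.74 mm). Overall, the cross-section is a single solid region. Total boundary length (outer) = 36.74 mm.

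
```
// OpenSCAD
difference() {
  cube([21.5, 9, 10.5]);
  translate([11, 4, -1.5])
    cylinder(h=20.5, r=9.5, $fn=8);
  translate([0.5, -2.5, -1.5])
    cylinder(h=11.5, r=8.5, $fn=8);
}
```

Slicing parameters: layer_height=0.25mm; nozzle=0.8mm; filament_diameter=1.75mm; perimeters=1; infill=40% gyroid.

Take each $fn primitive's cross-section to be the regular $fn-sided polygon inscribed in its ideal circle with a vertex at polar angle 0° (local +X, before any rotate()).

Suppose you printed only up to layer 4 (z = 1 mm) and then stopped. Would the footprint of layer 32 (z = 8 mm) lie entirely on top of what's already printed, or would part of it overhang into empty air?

Compare the two slices. At z = 1: the cube is present — its section is the full 21.5×9 rectangle (area 193.50 mm²); the r=9.5 cylinder at (11, 4) contributes a regular 8-gon of circumradius 9.5 (area = (8/2)·9.500²·sin(360°/8) = 255.27 mm²); the r=8.5 cylinder at (0.5, -2.5) contributes a regular 8-gon of circumradius 8.5 (area = (8/2)·8.500²·sin(360°/8) = 204.35 mm²); Subtracting the remaining from the first: starting from the 21.5×9 cube (193.50 mm²), the r=9.5 cylinder at (11, 4) partially overlaps it — only the 154.02 mm² overlap (of its 255.27 mm²) is removed, clipping the outline; the r=8.5 cylinder at (0.5, -2.5) partially overlaps it — only the 12.50 mm² overlap (of its 204.35 mm²) is removed, clipping the outline — area = 26.98 mm². At z = 8: the cube (footprint 21.5×9) is included at this height (area 193.50 mm²); the r=9.5 cylinder at (11, 4) gives a regular 8-gon of circumradius 9.5 (constant along its height) (area = (8/2)·9.500²·sin(360°/8) = 255.27 mm²); the cylinder at (0.5, -2.5): section is a regular 8-gon, circumradius r=8.5 (area = (8/2)·8.500²·sin(360°/8) = 204.35 mm²); After the difference (first − rest): starting from the 21.5×9 cube (193.50 mm²), the r=9.5 cylinder at (11, 4) partially overlaps it — only the 154.02 mm² overlap (of its 255.27 mm²) is removed, clipping the outline; the r=8.5 cylinder at (0.5, -2.5) partially overlaps it — only the 12.50 mm² overlap (of its 204.35 mm²) is removed, clipping the outline — area = 26.98 mm². Checking containment: the cross-section at z = 8 is a subset of the cross-section at z = 1.

entirely on top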